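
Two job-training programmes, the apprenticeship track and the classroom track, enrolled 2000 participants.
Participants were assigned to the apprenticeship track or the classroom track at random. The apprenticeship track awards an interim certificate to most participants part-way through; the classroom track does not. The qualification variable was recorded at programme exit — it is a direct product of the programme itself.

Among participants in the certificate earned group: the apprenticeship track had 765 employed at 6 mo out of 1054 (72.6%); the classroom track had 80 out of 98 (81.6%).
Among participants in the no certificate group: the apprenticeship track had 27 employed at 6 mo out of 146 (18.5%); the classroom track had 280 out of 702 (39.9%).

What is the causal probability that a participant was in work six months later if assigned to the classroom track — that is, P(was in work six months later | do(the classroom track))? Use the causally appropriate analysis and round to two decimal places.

The qualification attained during the programme-specific comparison favours the classroom track throughout, but the pooled figures favour the apprenticeship track. The question is whether to condition on qualification attained during the programme.
Qualification attained during the programme is recorded after the programme and is itself shifted by it — it sits on the causal path from programme to outcome. Conditioning on a mediator would strip out part of the effect we want; the pooled comparison gives the total causal effect.
So P(outcome | do(the classroom track)) is just the pooled rate for the classroom track: 360/800 = 0.450.

0.45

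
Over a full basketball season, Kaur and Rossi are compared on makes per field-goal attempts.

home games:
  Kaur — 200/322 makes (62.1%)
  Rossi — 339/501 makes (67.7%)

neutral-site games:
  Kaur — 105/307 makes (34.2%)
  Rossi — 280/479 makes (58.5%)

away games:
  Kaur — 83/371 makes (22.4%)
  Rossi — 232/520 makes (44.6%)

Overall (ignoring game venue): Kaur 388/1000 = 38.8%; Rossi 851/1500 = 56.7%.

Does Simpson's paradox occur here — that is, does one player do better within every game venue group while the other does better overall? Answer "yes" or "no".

Within each game venue level (home games 62.1% vs 67.7%; neutral-site games 34.2% vs 58.5%; away games 22.4% vs 44.6%), Rossi has the higher rate every time. Pooled: 38.8% vs 56.7% — Rossi has the higher rate overall. They agree.

no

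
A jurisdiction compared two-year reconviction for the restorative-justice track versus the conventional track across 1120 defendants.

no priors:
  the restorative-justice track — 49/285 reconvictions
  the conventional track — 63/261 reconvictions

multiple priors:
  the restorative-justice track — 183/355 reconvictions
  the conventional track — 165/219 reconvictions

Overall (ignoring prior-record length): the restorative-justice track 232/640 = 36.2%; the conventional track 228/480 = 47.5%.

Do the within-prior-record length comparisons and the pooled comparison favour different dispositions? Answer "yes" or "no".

Within each prior-record length level (no priors 17.2% vs 24.1%; multiple priors 51.5% vs 75.3%), the restorative-justice track has the lower rate every time. Pooled: 36.2% vs 47.5% — the restorative-justice track has the lower rate overall. They agree.

no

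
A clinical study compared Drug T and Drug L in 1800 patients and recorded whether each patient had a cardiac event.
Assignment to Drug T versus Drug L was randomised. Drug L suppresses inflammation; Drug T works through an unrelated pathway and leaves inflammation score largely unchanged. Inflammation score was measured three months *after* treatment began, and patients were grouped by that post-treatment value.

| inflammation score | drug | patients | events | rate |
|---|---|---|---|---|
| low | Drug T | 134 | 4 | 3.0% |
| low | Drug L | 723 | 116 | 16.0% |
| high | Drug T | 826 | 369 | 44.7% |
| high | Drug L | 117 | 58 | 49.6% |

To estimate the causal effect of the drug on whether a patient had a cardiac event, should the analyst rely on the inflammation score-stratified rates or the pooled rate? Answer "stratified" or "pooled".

Stratifying would compare drugs among patients the drugs themselves sorted into inflammation score groups — a form of selection on an intermediate. The unconditioned pooled rates give the total causal effect.
Pooled: Drug T 38.9% vs Drug L 20.7%; Drug L is lower overall.

pooled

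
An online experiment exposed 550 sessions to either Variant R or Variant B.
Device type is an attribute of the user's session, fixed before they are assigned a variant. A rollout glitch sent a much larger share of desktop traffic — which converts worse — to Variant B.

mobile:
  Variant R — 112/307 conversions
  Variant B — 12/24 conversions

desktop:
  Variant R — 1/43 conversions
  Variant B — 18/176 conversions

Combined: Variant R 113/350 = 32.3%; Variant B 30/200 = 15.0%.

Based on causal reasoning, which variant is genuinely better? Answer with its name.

Variant B

Device type satisfies the back-door criterion: it is not a descendant of the variant, and it blocks the spurious path from variant to outcome. Adjusting for it (i.e., using the within-device type rates) gives the causal effect.
Within each level — mobile: 36.5% vs 50.0%; desktop: 2.3% vs 10.2% — Variant B is higher every time.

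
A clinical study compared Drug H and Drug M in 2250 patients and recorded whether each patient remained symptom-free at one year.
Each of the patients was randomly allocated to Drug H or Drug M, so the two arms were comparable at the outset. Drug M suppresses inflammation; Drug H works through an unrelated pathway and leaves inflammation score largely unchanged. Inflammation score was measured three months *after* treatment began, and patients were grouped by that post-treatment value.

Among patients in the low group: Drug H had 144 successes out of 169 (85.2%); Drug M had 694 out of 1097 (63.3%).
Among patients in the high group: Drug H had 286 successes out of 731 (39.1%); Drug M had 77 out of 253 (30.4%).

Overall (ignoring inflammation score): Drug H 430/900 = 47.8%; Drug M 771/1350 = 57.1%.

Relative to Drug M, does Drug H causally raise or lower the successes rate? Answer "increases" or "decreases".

decreases

Inflammation score is recorded after the drug and is itself shifted by it — it sits on the causal path from drug to outcome. Conditioning on a mediator would strip out part of the effect we want; the pooled comparison gives the total causal effect.
Pooled: Drug H 47.8% vs Drug M 57.1%; Drug M is higher overall.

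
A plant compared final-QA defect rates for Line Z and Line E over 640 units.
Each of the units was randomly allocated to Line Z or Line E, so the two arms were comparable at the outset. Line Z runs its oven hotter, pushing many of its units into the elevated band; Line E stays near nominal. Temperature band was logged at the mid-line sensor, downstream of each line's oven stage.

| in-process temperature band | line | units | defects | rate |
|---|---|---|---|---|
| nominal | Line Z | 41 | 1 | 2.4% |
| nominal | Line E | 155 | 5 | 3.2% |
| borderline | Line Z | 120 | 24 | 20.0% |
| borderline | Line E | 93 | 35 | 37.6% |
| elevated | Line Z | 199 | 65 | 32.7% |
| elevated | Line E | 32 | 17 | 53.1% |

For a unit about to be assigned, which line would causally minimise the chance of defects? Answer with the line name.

Line E

Within every in-process temperature band level Line Z has the lower rate, yet pooled Line E does — Simpson's reversal.
In-process temperature band lies on the pathway line → in-process temperature band → outcome, so adjusting for it blocks the indirect effect. For the total causal effect of line, use the unadjusted pooled rates.
Pooled: Line Z 25.0% vs Line E 20.4%; Line E is lower overall.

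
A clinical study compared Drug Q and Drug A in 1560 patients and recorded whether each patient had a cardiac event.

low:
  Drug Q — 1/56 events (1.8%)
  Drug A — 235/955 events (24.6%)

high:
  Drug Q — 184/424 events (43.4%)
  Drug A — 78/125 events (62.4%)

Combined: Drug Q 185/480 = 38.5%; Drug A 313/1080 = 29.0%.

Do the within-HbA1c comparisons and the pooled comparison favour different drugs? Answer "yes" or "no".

yes

Within each HbA1c level (low 1.8% vs 24.6%; high 43.4% vs 62.4%), Drug Q has the lower rate every time. Pooled: 38.5% vs 29.0% — Drug A has the lower rate overall. The two comparisons disagree.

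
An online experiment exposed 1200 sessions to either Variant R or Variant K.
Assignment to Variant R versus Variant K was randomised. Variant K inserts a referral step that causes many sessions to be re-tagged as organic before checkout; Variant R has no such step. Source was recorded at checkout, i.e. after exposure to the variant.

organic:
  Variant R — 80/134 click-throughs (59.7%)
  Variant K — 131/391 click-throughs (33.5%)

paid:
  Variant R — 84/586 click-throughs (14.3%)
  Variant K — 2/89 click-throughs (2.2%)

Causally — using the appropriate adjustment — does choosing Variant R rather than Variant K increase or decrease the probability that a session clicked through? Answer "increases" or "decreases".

decreases

Variant R is higher inside every traffic source stratum but Variant K is higher in aggregate. Whether to stratify depends on how traffic source relates to the variant.
The distribution of traffic source is itself part of what the variant does — it is an intermediate outcome. Holding it fixed would remove that part of the effect; the total effect is the pooled difference.
Pooled: Variant R 22.8% vs Variant K 27.7%; Variant K is higher overall.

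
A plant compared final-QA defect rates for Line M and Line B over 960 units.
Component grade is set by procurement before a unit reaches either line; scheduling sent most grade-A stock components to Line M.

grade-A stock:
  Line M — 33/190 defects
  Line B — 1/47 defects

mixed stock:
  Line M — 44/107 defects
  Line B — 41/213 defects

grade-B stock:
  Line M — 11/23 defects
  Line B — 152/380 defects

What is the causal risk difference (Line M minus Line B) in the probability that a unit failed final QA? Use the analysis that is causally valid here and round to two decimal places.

Here component grade is a common cause — it drives both which line a case falls under and the outcome. The crude comparison mixes populations; the stratum-specific rates are the causally relevant ones.
Adjusting over the population distribution of component grade: 0.247·(0.174−0.021) + 0.333·(0.411−0.192) + 0.420·(0.478−0.400) = +0.143.

+0.14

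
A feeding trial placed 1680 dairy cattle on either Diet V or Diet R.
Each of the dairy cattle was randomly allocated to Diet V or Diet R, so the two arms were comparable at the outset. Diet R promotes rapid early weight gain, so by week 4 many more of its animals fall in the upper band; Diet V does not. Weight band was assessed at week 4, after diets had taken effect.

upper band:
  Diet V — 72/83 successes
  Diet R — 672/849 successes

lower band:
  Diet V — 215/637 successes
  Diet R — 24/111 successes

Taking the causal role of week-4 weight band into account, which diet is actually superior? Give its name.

Week-4 weight band here is a post-treatment variable shaped by the diet; conditioning on it would introduce bias rather than remove it. The overall comparison is the causal one.
Pooled: Diet V 39.9% vs Diet R 72.5%; Diet R is higher overall.

Diet R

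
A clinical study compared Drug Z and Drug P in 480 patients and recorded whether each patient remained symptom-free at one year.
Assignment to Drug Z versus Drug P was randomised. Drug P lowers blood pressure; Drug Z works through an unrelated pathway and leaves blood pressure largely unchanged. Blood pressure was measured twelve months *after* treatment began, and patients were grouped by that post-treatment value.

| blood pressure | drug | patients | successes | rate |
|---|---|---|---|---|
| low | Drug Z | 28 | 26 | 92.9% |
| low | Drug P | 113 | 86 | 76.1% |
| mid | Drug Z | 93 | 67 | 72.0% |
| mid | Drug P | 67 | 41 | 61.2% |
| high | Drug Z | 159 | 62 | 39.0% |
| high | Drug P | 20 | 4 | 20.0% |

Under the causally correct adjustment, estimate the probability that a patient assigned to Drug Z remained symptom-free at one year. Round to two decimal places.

0.55

Because the drug influences blood pressure, blood pressure is a post-treatment mediator, not a confounder. Stratifying on it would bias the estimate; the causal effect is the crude pooled difference.
So P(outcome | do(Drug Z)) is just the pooled rate for Drug Z: 155/280 = 0.554.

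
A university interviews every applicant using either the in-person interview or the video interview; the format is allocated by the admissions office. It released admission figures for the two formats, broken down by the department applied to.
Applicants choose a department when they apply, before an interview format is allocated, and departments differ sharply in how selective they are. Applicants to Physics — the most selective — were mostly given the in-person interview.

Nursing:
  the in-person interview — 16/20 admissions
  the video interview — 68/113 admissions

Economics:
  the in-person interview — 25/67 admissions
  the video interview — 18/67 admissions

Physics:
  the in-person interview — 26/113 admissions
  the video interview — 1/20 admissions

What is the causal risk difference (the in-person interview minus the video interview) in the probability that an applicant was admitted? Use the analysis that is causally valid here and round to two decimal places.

+0.16

Nothing the interview format does changes department; the imbalance is an allocation artefact. With department also predicting the outcome, the pooled figure is confounded, and the within-stratum comparison is the causal one.
Adjusting over the population distribution of department: 0.333·(0.800−0.602) + 0.335·(0.373−0.269) + 0.333·(0.230−0.050) = +0.161.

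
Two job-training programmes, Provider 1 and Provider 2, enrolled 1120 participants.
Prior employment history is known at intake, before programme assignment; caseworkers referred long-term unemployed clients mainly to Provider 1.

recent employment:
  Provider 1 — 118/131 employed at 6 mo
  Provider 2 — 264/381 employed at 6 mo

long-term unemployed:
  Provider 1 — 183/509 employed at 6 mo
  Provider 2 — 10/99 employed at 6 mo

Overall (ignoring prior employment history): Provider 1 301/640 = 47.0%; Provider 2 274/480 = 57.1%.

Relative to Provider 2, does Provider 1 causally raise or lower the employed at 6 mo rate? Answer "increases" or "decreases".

increases

The stratified and pooled comparisons disagree (Provider 1 wins within each prior employment history; Provider 2 wins overall), so the answer turns on the causal role of prior employment history.
Prior employment history differs across programmes for reasons unrelated to any effect of the programme itself, and it separately predicts the outcome — a classic confounder. We must compare within prior employment history levels.
Within each level — recent employment: 90.1% vs 69.3%; long-term unemployed: 36.0% vs 10.1% — Provider 1 is higher every time.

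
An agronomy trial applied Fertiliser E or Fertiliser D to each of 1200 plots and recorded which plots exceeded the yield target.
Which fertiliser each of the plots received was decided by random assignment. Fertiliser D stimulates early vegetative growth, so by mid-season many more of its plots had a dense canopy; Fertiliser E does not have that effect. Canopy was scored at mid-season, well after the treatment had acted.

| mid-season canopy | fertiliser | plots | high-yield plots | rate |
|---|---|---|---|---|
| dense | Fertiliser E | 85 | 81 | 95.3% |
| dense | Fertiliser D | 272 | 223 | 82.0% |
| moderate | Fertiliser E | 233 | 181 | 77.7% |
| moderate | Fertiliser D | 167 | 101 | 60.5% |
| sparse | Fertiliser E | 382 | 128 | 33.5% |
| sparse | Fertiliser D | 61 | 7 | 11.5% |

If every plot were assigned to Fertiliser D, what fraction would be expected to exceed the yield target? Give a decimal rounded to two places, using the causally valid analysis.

0.66

Mid-season canopy here is a post-treatment variable shaped by the fertiliser; conditioning on it would introduce bias rather than remove it. The overall comparison is the causal one.
So P(outcome | do(Fertiliser D)) is just the pooled rate for Fertiliser D: 331/500 = 0.662.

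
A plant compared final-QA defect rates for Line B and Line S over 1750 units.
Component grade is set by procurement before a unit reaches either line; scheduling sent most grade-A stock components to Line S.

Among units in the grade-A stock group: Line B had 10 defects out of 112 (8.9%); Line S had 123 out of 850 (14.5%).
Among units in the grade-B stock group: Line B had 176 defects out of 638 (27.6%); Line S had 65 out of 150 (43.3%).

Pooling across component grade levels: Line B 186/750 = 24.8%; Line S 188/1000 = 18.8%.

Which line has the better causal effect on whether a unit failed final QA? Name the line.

Line B

The component grade-specific comparison favours Line B throughout, but the pooled figures favour Line S. The question is whether to condition on component grade.
Component grade is set before the line has any effect — it is not caused by the line — and it independently drives the outcome. That makes it a confounder, so the causal comparison is within component grade levels.
Within each level — grade-A stock: 8.9% vs 14.5%; grade-B stock: 27.6% vs 43.3% — Line B is lower every time.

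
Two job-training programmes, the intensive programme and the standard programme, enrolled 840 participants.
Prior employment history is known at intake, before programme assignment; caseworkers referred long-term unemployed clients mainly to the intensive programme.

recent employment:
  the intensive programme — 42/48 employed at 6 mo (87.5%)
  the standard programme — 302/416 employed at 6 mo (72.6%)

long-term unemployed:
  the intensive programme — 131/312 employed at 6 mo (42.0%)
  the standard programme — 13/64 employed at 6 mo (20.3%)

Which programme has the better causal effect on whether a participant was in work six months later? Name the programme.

Within every prior employment history level the intensive programme has the higher rate, yet pooled the standard programme does — Simpson's reversal.
The imbalance in prior employment history arose from how participants were allocated, not from anything the programme did; and prior employment history independently affects the outcome. The pooled gap is confounded — condition on prior employment history.
Within each level — recent employment: 87.5% vs 72.6%; long-term unemployed: 42.0% vs 20.3% — the intensive programme is higher every time.

the intensive programme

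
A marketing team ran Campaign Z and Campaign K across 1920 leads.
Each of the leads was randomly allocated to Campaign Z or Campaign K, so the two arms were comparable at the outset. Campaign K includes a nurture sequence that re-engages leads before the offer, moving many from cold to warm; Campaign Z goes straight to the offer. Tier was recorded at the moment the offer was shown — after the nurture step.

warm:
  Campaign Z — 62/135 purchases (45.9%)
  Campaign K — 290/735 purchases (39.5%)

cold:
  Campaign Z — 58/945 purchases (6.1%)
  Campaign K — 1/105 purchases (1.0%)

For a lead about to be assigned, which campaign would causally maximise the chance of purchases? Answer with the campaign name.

Engagement tier lies on the pathway campaign → engagement tier → outcome, so adjusting for it blocks the indirect effect. For the total causal effect of campaign, use the unadjusted pooled rates.
Pooled: Campaign Z 11.1% vs Campaign K 34.6%; Campaign K is higher overall.

Campaign K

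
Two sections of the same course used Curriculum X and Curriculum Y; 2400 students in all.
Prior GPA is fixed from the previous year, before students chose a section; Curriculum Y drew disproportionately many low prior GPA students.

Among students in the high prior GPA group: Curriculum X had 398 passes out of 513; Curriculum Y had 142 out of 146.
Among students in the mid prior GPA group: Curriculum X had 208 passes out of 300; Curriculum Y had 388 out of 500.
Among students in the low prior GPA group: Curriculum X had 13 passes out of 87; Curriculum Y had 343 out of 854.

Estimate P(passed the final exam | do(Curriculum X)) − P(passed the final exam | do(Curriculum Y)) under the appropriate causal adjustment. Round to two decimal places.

-0.18

Within every prior GPA band level Curriculum Y has the higher rate, yet pooled Curriculum X does — Simpson's reversal.
Prior GPA band is set before the teaching method has any effect — it is not caused by the teaching method — and it independently drives the outcome. That makes it a confounder, so the causal comparison is within prior GPA band levels.
Adjusting over the population distribution of prior GPA band: 0.275·(0.776−0.973) + 0.333·(0.693−0.776) + 0.392·(0.149−0.402) = -0.180.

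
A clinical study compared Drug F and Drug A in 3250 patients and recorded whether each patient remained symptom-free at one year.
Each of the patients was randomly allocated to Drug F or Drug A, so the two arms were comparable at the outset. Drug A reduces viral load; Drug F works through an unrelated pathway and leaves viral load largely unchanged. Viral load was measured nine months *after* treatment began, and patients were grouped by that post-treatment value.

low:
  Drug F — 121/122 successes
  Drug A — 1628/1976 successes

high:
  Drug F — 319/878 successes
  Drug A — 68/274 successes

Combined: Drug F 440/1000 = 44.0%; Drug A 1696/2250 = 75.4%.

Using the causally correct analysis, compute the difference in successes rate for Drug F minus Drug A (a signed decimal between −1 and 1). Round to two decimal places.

-0.31

Drug F is higher inside every viral load stratum but Drug A is higher in aggregate. Whether to stratify depends on how viral load relates to the drug.
Stratifying would compare drugs among patients the drugs themselves sorted into viral load groups — a form of selection on an intermediate. The unconditioned pooled rates give the total causal effect.
The causal difference is the pooled difference: 0.440 − 0.754 = -0.314.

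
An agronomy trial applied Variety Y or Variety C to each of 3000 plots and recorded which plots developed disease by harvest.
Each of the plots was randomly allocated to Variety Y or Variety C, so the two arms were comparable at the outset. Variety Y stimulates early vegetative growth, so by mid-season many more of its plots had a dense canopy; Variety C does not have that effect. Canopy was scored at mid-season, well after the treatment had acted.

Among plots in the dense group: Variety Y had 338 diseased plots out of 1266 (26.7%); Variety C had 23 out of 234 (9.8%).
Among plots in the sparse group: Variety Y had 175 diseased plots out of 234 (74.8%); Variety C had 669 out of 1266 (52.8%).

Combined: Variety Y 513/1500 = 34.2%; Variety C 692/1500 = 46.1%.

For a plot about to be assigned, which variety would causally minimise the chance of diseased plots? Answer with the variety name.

Mid-season canopy here is a post-treatment variable shaped by the variety; conditioning on it would introduce bias rather than remove it. The overall comparison is the causal one.
Pooled: Variety Y 34.2% vs Variety C 46.1%; Variety Y is lower overall.

Variety Y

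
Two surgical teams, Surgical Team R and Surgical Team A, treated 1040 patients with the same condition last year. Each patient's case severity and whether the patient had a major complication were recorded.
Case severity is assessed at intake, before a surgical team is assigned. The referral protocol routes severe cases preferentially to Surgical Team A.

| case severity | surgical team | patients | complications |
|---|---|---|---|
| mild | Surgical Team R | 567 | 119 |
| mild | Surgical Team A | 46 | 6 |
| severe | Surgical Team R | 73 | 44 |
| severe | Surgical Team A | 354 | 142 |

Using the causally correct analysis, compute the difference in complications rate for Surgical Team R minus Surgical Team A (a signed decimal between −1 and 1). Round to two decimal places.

The imbalance in case severity arose from how patients were allocated, not from anything the surgical team did; and case severity independently affects the outcome. The pooled gap is confounded — condition on case severity.
Adjusting over the population distribution of case severity: 0.589·(0.210−0.130) + 0.411·(0.603−0.401) = +0.130.

+0.13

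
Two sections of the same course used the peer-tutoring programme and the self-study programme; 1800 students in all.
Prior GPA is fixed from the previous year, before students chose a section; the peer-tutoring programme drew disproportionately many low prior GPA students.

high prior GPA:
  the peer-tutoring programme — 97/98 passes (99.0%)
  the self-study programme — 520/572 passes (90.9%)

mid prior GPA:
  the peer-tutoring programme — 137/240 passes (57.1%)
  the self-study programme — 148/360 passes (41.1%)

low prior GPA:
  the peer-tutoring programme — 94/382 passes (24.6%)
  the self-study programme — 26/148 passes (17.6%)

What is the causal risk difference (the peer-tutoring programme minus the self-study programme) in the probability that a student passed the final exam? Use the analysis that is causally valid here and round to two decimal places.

Since prior GPA band is a pre-existing factor (not a product of the teaching method) and it affects the outcome on its own, it is a confounder. The stratified rates, not the pooled rate, identify the causal effect.
Adjusting over the population distribution of prior GPA band: 0.372·(0.990−0.909) + 0.333·(0.571−0.411) + 0.294·(0.246−0.176) = +0.104.

+0.10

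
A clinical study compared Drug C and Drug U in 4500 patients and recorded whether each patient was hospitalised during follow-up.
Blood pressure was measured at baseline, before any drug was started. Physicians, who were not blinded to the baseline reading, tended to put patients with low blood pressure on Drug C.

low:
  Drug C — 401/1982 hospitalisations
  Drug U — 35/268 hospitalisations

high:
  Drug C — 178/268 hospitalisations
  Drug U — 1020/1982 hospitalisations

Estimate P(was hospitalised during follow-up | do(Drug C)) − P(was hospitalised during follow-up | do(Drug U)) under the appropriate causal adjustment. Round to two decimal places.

+0.11

Since blood pressure is a pre-existing factor (not a product of the drug) and it affects the outcome on its own, it is a confounder. The stratified rates, not the pooled rate, identify the causal effect.
Adjusting over the population distribution of blood pressure: 0.500·(0.202−0.131) + 0.500·(0.664−0.515) = +0.111.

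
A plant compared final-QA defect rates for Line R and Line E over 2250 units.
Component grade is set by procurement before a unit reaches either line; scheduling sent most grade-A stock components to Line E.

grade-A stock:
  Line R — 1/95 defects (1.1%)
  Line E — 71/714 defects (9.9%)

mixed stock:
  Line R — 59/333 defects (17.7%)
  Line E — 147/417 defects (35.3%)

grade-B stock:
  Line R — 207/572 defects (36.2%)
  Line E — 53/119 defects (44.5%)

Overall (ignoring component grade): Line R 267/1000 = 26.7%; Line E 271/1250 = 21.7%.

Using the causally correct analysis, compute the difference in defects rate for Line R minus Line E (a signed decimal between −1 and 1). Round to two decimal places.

Within every component grade level Line R has the lower rate, yet pooled Line E does — Simpson's reversal.
Component grade is set before the line has any effect — it is not caused by the line — and it independently drives the outcome. That makes it a confounder, so the causal comparison is within component grade levels.
Adjusting over the population distribution of component grade: 0.360·(0.011−0.099) + 0.333·(0.177−0.353) + 0.307·(0.362−0.445) = -0.116.

-0.12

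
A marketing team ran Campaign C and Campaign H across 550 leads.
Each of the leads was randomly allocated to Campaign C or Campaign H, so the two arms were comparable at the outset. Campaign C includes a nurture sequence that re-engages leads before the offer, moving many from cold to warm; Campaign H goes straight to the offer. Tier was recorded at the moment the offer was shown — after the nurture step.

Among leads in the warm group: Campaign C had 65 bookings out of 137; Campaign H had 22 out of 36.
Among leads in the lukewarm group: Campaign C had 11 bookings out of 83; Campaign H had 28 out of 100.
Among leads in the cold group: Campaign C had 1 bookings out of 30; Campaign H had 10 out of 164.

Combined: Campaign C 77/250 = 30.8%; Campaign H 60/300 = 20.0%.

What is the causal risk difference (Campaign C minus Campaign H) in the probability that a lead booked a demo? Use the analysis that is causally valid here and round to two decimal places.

The engagement tier-specific comparison favours Campaign H throughout, but the pooled figures favour Campaign C. The question is whether to condition on engagement tier.
Because the campaign influences engagement tier, engagement tier is a post-treatment mediator, not a confounder. Stratifying on it would bias the estimate; the causal effect is the crude pooled difference.
The causal difference is the pooled difference: 0.308 − 0.200 = +0.108.

+0.11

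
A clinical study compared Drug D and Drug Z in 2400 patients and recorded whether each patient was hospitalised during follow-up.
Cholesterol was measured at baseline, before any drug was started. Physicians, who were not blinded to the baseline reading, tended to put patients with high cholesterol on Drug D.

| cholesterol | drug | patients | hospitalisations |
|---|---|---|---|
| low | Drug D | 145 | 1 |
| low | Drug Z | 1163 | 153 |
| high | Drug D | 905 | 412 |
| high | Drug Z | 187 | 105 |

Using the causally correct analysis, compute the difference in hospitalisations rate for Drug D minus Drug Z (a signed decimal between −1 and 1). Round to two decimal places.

Within every cholesterol level Drug D has the lower rate, yet pooled Drug Z does — Simpson's reversal.
Cholesterol is set before the drug has any effect — it is not caused by the drug — and it independently drives the outcome. That makes it a confounder, so the causal comparison is within cholesterol levels.
Adjusting over the population distribution of cholesterol: 0.545·(0.007−0.132) + 0.455·(0.455−0.561) = -0.116.

-0.12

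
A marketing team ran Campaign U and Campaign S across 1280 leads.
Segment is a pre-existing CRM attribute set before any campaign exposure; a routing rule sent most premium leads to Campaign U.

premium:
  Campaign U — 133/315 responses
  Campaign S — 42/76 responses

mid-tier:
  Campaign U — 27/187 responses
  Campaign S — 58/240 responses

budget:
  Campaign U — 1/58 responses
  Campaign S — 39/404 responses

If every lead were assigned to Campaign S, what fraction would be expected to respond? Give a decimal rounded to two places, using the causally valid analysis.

Here customer segment is a common cause — it drives both which campaign a case falls under and the outcome. The crude comparison mixes populations; the stratum-specific rates are the causally relevant ones.
Standardising Campaign S to the population customer segment mix: 0.305·42/76 + 0.334·58/240 + 0.361·39/404 = 0.284.

0.28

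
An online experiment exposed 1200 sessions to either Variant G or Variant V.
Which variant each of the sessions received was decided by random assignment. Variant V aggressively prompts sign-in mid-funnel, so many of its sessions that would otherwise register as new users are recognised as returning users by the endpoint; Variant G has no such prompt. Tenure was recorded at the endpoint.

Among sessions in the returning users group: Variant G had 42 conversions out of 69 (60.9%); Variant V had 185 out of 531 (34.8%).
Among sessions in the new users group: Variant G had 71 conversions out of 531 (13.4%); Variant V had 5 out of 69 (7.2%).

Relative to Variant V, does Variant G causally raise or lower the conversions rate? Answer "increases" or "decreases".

decreases

User tenure is downstream of the variant. One should not condition on a consequence of treatment, so the overall rates are the right comparison.
Pooled: Variant G 18.8% vs Variant V 31.7%; Variant V is higher overall.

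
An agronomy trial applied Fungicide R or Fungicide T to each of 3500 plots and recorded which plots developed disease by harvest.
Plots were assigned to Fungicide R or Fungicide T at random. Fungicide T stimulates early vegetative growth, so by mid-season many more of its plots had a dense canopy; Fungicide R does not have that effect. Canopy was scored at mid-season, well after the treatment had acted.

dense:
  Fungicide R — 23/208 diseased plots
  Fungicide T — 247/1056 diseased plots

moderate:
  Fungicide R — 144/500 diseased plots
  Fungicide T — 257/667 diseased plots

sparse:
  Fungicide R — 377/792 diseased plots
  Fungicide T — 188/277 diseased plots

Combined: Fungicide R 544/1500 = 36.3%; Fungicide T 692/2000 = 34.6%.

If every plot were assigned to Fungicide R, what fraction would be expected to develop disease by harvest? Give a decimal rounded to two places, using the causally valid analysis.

Mid-season canopy lies on the pathway fungicide → mid-season canopy → outcome, so adjusting for it blocks the indirect effect. For the total causal effect of fungicide, use the unadjusted pooled rates.
So P(outcome | do(Fungicide R)) is just the pooled rate for Fungicide R: 544/1500 = 0.363.

0.36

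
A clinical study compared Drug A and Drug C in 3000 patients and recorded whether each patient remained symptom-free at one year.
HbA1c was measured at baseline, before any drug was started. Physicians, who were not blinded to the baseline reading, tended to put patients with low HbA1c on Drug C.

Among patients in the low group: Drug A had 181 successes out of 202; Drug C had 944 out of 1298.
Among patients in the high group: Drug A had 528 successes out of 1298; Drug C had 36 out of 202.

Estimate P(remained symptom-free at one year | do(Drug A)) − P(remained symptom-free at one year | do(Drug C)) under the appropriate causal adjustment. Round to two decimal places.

+0.20

Within every HbA1c level Drug A has the higher rate, yet pooled Drug C does — Simpson's reversal.
Since HbA1c is a pre-existing factor (not a product of the drug) and it affects the outcome on its own, it is a confounder. The stratified rates, not the pooled rate, identify the causal effect.
Adjusting over the population distribution of HbA1c: 0.500·(0.896−0.727) + 0.500·(0.407−0.178) = +0.199.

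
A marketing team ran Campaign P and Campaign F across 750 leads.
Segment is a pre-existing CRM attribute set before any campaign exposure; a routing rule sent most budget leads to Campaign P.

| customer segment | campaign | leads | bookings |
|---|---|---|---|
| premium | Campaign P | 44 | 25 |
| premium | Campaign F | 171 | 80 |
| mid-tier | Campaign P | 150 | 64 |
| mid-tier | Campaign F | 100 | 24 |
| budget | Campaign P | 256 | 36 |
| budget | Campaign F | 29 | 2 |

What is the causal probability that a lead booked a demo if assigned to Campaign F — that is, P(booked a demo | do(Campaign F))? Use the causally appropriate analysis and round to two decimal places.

Since customer segment is a pre-existing factor (not a product of the campaign) and it affects the outcome on its own, it is a confounder. The stratified rates, not the pooled rate, identify the causal effect.
Standardising Campaign F to the population customer segment mix: 0.287·80/171 + 0.333·24/100 + 0.380·2/29 = 0.240.

0.24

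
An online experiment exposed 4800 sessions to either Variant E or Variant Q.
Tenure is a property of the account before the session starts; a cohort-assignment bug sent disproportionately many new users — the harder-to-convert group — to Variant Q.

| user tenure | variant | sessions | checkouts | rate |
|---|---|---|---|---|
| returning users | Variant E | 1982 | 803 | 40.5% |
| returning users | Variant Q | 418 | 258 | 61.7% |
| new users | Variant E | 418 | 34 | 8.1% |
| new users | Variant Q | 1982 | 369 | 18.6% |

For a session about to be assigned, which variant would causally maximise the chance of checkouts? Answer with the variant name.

User tenure differs across variants for reasons unrelated to any effect of the variant itself, and it separately predicts the outcome — a classic confounder. We must compare within user tenure levels.
Within each level — returning users: 40.5% vs 61.7%; new users: 8.1% vs 18.6% — Variant Q is higher every time.

Variant Q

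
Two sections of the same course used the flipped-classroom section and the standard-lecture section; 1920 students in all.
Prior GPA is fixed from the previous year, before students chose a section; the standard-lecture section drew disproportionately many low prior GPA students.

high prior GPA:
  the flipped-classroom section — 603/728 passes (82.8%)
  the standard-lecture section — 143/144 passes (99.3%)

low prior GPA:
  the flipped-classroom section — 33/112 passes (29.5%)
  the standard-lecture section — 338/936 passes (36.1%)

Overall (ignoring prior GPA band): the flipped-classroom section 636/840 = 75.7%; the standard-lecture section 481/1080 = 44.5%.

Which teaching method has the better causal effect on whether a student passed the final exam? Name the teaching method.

Here prior GPA band is a common cause — it drives both which teaching method a case falls under and the outcome. The crude comparison mixes populations; the stratum-specific rates are the causally relevant ones.
Within each level — high prior GPA: 82.8% vs 99.3%; low prior GPA: 29.5% vs 36.1% — the standard-lecture section is higher every time.

the standard-lecture section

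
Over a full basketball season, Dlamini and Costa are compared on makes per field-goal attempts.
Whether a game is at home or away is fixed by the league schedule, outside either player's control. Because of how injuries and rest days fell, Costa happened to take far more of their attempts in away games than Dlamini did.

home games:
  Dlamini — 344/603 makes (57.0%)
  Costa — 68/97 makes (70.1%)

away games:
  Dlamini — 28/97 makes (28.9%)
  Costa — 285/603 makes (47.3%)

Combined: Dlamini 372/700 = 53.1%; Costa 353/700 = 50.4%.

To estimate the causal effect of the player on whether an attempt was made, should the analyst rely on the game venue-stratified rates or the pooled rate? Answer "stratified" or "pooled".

Game venue is set before the player has any effect — it is not caused by the player — and it independently drives the outcome. That makes it a confounder, so the causal comparison is within game venue levels.
Within each level — home games: 57.0% vs 70.1%; away games: 28.9% vs 47.3% — Costa is higher every time.

stratified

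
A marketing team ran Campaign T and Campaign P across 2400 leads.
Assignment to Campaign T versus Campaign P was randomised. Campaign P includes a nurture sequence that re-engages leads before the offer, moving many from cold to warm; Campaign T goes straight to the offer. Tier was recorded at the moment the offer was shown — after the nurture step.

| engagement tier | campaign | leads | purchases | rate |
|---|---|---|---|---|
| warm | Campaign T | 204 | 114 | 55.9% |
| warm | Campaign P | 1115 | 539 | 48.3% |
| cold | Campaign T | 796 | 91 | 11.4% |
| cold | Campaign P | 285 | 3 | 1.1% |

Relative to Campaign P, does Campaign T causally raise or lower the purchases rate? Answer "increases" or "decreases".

The stratified and pooled comparisons disagree (Campaign T wins within each engagement tier; Campaign P wins overall), so the answer turns on the causal role of engagement tier.
Engagement tier lies on the pathway campaign → engagement tier → outcome, so adjusting for it blocks the indirect effect. For the total causal effect of campaign, use the unadjusted pooled rates.
Pooled: Campaign T 20.5% vs Campaign P 38.7%; Campaign P is higher overall.

decreases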